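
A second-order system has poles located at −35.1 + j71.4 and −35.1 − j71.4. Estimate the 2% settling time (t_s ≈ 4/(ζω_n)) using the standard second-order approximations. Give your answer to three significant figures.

t_s ≈ 0.114 s

For poles at −σ ± jω_d, ζω_n = σ = 35.1, so t_s ≈ 4/σ = 0.114 s.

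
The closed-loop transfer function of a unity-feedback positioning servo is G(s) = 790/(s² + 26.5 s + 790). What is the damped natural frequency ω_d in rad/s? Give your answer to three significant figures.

ω_d ≈ 24.8 rad/s

Comparing the denominator to s² + 2ζω_n s + ω_n²: ω_n = √790 = 28.1 rad/s, and 2ζω_n = 26.5 so ζ = 26.5/(2·28.1) = 0.471.
ω_d = ω_n√(1−ζ²) = 24.8 rad/s.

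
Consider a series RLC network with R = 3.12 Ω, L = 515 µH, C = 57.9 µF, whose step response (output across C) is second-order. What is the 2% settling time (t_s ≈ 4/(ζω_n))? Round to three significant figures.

t_s ≈ 0.00132 s

For a series RLC circuit (capacitor voltage as output), ω_n = 1/√(LC) = 1/√(515 µH · 57.9 µF) = 5790 rad/s.
ζ = (R/2)·√(C/L) = (3.12/2)·√(57.9 µF/515 µH) = 0.523.
t_s ≈ 4/(ζω_n) = 0.00132 s.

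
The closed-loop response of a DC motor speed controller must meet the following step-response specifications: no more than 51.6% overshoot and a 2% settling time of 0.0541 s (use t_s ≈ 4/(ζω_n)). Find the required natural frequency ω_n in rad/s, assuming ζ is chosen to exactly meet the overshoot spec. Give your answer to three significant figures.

ζ = −ln(OS)/√(π² + (ln OS)²). With OS = 0.516, ln OS = −0.6616 and ζ = 0.6616/3.211 = 0.206.
Then ω_n = 4/(ζ t_s) = 4/(0.206 × 0.0541) = 359 rad/s.

ω_n ≈ 359 rad/s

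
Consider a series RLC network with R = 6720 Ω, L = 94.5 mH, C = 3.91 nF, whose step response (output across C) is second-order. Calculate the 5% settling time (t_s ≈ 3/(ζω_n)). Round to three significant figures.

For a series RLC circuit (capacitor voltage as output), ω_n = 1/√(LC) = 1/√(94.5 mH · 3.91 nF) = 52000 rad/s.
ζ = (R/2)·√(C/L) = (6720/2)·√(3.91 nF/94.5 mH) = 0.683.
t_s ≈ 3/(ζω_n) = 0.0000844 s.

t_s ≈ 0.0000844 s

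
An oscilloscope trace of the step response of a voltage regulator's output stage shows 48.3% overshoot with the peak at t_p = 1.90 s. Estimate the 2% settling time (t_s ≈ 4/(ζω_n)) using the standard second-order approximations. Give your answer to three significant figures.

t_s ≈ 10.4 s

ζ from %OS: ζ = |ln 0.483|/√(π²+ln²0.483) = 0.226.
t_p = π/ω_d ⇒ ω_d = 1.65 rad/s; then ω_n = ω_d/√(1−ζ²) = 1.70 rad/s.
t_s ≈ 4/(ζω_n) = 4/(0.226·1.70) = 10.4 s.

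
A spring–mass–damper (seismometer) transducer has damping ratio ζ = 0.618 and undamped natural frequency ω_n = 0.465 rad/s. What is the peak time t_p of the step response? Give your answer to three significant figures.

The damped frequency is ω_d = ω_n√(1−ζ²) = 0.465·√(1−0.382) = 0.366 rad/s.
Peak time t_p = π/ω_d = π/0.366 = 8.59 s.

t_p ≈ 8.59 s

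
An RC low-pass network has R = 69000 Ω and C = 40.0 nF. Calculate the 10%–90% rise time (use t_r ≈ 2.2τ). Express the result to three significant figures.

τ = RC = 69000 × 40.0 nF = 0.00276 s.
t_r ≈ 2.2τ = 0.00607 s.

t_r ≈ 0.00607 s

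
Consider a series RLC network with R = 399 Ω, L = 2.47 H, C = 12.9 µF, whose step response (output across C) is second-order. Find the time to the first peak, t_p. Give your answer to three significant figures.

t_p ≈ 0.0199 s

For a series RLC circuit (capacitor voltage as output), ω_n = 1/√(LC) = 1/√(2.47 H · 12.9 µF) = 177 rad/s.
ζ = (R/2)·√(C/L) = (399/2)·√(12.9 µF/2.47 H) = 0.456.
ω_d = ω_n√(1−ζ²) = 158 rad/s. t_p = π/ω_d = 0.0199 s.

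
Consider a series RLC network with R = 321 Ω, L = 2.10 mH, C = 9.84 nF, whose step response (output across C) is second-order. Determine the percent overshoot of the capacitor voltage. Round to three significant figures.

For a series RLC circuit (capacitor voltage as output), ω_n = 1/√(LC) = 1/√(2.10 mH · 9.84 nF) = 220000 rad/s.
ζ = (R/2)·√(C/L) = (321/2)·√(9.84 nF/2.10 mH) = 0.347.
%OS = 100·exp(−πζ/√(1−ζ²)) = 31.2%.

%OS ≈ 31.2%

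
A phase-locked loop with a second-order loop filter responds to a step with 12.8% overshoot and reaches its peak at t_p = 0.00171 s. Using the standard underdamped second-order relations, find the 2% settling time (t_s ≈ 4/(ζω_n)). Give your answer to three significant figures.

t_s ≈ 0.00333 s

ζ from %OS: ζ = |ln 0.128|/√(π²+ln²0.128) = 0.548.
t_p = π/ω_d ⇒ ω_d = 1840 rad/s; then ω_n = ω_d/√(1−ζ²) = 2200 rad/s.
t_s ≈ 4/(ζω_n) = 4/(0.548·2200) = 0.00333 s.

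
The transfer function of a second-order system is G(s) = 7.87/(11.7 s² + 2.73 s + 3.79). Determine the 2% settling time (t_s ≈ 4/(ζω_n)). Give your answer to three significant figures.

t_s ≈ 34.3 s

Dividing through by 11.7: denominator becomes s² + 0.2333 s + 0.3239.
So ω_n = √0.3239 = 0.569 rad/s and ζ = 0.2333/(2·0.569) = 0.205.
t_s ≈ 4/(ζω_n) = 34.3 s.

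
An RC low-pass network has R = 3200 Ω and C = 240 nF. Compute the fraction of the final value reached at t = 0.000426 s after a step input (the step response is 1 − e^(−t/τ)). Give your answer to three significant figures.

τ = RC = 3200 × 240 nF = 0.000768 s.
y(t)/y_∞ = 1 − e^(−t/τ) = 1 − e^(−0.000426/0.000768) = 1 − e^(−0.555) = 0.426.

y/y_∞ ≈ 0.426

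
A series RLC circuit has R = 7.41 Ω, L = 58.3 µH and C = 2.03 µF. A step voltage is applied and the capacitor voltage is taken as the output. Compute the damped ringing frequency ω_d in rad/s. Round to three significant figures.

For a series RLC circuit (capacitor voltage as output), ω_n = 1/√(LC) = 1/√(58.3 µH · 2.03 µF) = 91900 rad/s.
ζ = (R/2)·√(C/L) = (7.41/2)·√(2.03 µF/58.3 µH) = 0.691.
ω_d = ω_n√(1−ζ²) = 66400 rad/s.

ω_d ≈ 66400 rad/s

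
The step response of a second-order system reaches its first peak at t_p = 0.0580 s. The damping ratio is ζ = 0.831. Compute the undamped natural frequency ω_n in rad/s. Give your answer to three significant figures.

Peak time t_p = π/ω_d, so ω_d = π/t_p = π/0.0580 = 54.2 rad/s.
ω_n = ω_d/√(1−ζ²) = 54.2/√0.309 = 97.4 rad/s.

ω_n ≈ 97.4 rad/s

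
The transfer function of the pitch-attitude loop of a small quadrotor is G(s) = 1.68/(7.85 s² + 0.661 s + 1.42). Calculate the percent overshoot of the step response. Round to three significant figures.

%OS ≈ 73.2%

Dividing through by 7.85: denominator becomes s² + 0.08420 s + 0.1809.
So ω_n = √0.1809 = 0.425 rad/s and ζ = 0.08420/(2·0.425) = 0.0990.
%OS = 100 e^{−πζ/√(1−ζ²)} with ζ = 0.0990 gives 73.2%.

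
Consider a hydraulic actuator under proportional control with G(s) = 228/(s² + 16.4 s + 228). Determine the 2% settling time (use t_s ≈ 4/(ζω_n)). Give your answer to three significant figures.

ω_n = √228 = 15.1 rad/s; ζ = 16.4/(2·15.1) = 0.543.
t_s ≈ 4/(ζω_n) = 4/(0.543·15.1) = 0.488 s.

t_s ≈ 0.488 s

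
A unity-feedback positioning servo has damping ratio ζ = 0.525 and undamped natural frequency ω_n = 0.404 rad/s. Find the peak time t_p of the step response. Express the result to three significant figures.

t_p ≈ 9.14 s

The damped frequency is ω_d = ω_n√(1−ζ²) = 0.404·√(1−0.276) = 0.344 rad/s.
Peak time t_p = π/ω_d = π/0.344 = 9.14 s.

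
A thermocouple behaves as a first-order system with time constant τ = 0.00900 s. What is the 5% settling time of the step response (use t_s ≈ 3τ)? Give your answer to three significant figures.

t_s ≈ 3τ = 0.0270 s.

t_s ≈ 0.0270 s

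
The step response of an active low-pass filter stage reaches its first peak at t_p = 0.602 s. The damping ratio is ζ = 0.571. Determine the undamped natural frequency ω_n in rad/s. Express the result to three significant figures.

ω_n ≈ 6.36 rad/s

Peak time t_p = π/ω_d, so ω_d = π/t_p = π/0.602 = 5.22 rad/s.
ω_n = ω_d/√(1−ζ²) = 5.22/√0.674 = 6.36 rad/s.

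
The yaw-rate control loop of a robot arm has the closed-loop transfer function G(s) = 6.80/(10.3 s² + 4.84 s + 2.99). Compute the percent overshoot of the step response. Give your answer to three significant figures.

Dividing through by 10.3: denominator becomes s² + 0.4699 s + 0.2903.
So ω_n = √0.2903 = 0.539 rad/s and ζ = 0.4699/(2·0.539) = 0.436.
Overshoot: exp(−π·0.436/√(1−0.436²)) = 0.218, i.e. 21.8%.

%OS ≈ 21.8%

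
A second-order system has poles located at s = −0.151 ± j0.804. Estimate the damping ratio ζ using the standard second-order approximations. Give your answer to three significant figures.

ζ ≈ 0.185

The poles are at −σ ± jω_d with σ = 0.151 and ω_d = 0.804, so ω_n = √(σ²+ω_d²) = 0.818 rad/s and ζ = σ/ω_n = 0.185.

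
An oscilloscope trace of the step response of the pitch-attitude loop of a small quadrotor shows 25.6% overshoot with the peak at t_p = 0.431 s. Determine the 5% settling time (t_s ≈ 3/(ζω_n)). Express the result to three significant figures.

The overshoot fixes ζ = −ln(OS)/√(π²+ln²(OS)) = 0.398.
t_p = π/ω_d ⇒ ω_d = 7.29 rad/s; then ω_n = ω_d/√(1−ζ²) = 7.95 rad/s.
t_s ≈ 3/(ζω_n) = 3/(0.398·7.95) = 0.949 s.

t_s ≈ 0.949 s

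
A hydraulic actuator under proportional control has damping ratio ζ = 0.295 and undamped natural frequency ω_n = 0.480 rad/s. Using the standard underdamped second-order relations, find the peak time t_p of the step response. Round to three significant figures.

t_p ≈ 6.85 s

The damped frequency is ω_d = ω_n√(1−ζ²) = 0.480·√(1−0.0870) = 0.459 rad/s.
Peak time t_p = π/ω_d = π/0.459 = 6.85 s.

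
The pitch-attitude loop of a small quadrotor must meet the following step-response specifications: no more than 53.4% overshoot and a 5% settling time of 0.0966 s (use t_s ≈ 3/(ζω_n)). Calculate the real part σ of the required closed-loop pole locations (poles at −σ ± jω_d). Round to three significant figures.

σ ≈ 31.1

The settling-time spec alone fixes σ = ζω_n = 3/t_s = 3/0.0966 = 31.1.
(Overshoot then fixes ζ = 0.196 and hence ω_d = σ·√(1−ζ²)/ζ = 156 rad/s.)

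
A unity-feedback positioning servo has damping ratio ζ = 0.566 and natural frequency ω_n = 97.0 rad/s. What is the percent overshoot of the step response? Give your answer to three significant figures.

%OS ≈ 11.6%

For an underdamped second-order system, %OS = 100·exp(−πζ/√(1−ζ²)).
πζ/√(1−ζ²) = π·0.566/√(1−0.320) = 2.157, so %OS = 100·e^(−2.157) = 11.6%.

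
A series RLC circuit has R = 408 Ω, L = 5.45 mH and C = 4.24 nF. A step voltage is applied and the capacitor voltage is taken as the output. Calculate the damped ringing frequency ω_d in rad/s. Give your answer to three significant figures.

For a series RLC circuit (capacitor voltage as output), ω_n = 1/√(LC) = 1/√(5.45 mH · 4.24 nF) = 208000 rad/s.
ζ = (R/2)·√(C/L) = (408/2)·√(4.24 nF/5.45 mH) = 0.180.
The damped frequency ω_d = ω_n√(1−ζ²) = 205000 rad/s.

ω_d ≈ 205000 rad/s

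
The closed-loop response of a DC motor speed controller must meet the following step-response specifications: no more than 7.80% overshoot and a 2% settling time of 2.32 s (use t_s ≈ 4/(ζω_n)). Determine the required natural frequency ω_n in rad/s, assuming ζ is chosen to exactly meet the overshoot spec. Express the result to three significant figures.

ζ = −ln(OS)/√(π² + (ln OS)²). With OS = 0.0780, ln OS = −2.551 and ζ = 2.551/4.047 = 0.630.
Then ω_n = 4/(ζ t_s) = 4/(0.630 × 2.32) = 2.74 rad/s.

ω_n ≈ 2.74 rad/s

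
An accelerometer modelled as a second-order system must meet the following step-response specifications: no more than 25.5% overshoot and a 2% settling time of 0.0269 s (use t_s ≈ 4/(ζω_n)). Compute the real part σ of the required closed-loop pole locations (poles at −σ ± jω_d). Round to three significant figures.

The settling-time spec alone fixes σ = ζω_n = 4/t_s = 4/0.0269 = 149.
(Overshoot then fixes ζ = 0.399 and hence ω_d = σ·√(1−ζ²)/ζ = 342 rad/s.)

σ ≈ 149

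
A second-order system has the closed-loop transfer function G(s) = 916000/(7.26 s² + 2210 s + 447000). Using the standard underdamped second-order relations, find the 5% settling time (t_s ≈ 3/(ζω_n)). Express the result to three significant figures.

t_s ≈ 0.0197 s

Dividing through by 7.26: denominator becomes s² + 304.4 s + 61570.
So ω_n = √61570 = 248 rad/s and ζ = 304.4/(2·248) = 0.613.
t_s ≈ 3/(ζω_n) = 0.0197 s.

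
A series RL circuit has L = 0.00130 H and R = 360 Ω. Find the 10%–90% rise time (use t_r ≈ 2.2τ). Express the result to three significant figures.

t_r ≈ 0.00000794 s

τ = L/R = 0.00130/360 = 0.00000361 s.
t_r ≈ 2.2τ = 0.00000794 s.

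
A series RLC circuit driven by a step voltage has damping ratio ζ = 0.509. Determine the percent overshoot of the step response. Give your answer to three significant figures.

For an underdamped second-order system, %OS = 100·exp(−πζ/√(1−ζ²)).
πζ/√(1−ζ²) = π·0.509/√(1−0.259) = 1.858, so %OS = 100·e^(−1.858) = 15.6%.

%OS ≈ 15.6%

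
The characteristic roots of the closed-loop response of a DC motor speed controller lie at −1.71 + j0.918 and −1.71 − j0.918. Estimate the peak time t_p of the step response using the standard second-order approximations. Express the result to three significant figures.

t_p ≈ 3.42 s

t_p = π/ω_d with ω_d = 0.918 (the imaginary part), so t_p = 3.42 s.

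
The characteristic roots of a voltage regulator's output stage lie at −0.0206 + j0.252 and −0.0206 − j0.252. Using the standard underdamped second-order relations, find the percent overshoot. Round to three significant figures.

%OS ≈ 77.4%

|pole| = ω_n = √(0.0206² + 0.252²) = 0.253 rad/s; ζ = cos θ = σ/ω_n = 0.0815.
Overshoot: exp(−π·0.0815/√(1−0.0815²)) = 0.774, i.e. 77.4%.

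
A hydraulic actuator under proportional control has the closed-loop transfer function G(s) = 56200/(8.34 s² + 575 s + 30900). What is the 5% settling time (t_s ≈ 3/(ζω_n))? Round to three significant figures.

t_s ≈ 0.0870 s

Dividing through by 8.34: denominator becomes s² + 68.94 s + 3705.
So ω_n = √3705 = 60.9 rad/s and ζ = 68.94/(2·60.9) = 0.566.
t_s ≈ 3/(ζω_n) = 0.0870 s.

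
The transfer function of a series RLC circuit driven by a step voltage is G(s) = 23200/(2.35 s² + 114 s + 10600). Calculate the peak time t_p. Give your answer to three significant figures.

t_p ≈ 0.0502 s

Dividing through by 2.35: denominator becomes s² + 48.51 s + 4511.
So ω_n = √4511 = 67.2 rad/s and ζ = 48.51/(2·67.2) = 0.361.
ω_d = ω_n√(1−ζ²) = 62.6 rad/s. t_p = π/ω_d = 0.0502 s.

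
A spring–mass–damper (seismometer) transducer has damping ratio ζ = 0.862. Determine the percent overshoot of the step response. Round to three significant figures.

For an underdamped second-order system, %OS = 100·exp(−πζ/√(1−ζ²)).
πζ/√(1−ζ²) = π·0.862/√(1−0.743) = 5.342, so %OS = 100·e^(−5.342) = 0.478%.

%OS ≈ 0.478%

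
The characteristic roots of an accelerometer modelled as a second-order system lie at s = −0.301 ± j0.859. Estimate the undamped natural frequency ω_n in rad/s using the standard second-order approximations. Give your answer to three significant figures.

ω_n ≈ 0.910 rad/s

The poles are at −σ ± jω_d with σ = 0.301 and ω_d = 0.859, so ω_n = √(σ²+ω_d²) = 0.910 rad/s and ζ = σ/ω_n = 0.331.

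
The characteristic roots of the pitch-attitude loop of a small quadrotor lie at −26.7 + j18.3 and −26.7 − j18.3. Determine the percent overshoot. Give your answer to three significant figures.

With σ = 26.7, ω_d = 18.3: ω_n = √(σ²+ω_d²) = 32.4 rad/s, ζ = σ/ω_n = 0.825.
%OS = 100 e^{−πζ/√(1−ζ²)} with ζ = 0.825 gives 1.02%.

%OS ≈ 1.02%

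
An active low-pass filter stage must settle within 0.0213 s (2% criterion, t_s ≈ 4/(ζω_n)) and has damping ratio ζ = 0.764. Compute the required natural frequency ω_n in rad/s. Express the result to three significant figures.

ω_n ≈ 246 rad/s

Rearranging t_s ≈ 4/(ζω_n) gives ω_n = 4/(ζ·t_s) = 4/(0.764 × 0.0213) = 246 rad/s.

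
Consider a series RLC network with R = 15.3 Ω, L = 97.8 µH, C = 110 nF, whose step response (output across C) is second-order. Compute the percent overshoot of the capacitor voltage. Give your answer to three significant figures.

%OS ≈ 43.4%

For a series RLC circuit (capacitor voltage as output), ω_n = 1/√(LC) = 1/√(97.8 µH · 110 nF) = 305000 rad/s.
ζ = (R/2)·√(C/L) = (15.3/2)·√(110 nF/97.8 µH) = 0.257.
Overshoot: exp(−π·0.257/√(1−0.257²)) = 0.434, i.e. 43.4%.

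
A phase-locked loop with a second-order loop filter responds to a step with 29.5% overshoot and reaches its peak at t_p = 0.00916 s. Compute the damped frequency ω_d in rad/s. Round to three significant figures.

ω_d ≈ 343 rad/s

t_p = π/ω_d, so ω_d = π/0.00916 = 343 rad/s.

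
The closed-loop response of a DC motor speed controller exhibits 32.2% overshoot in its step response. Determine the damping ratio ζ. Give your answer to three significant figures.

Inverting the overshoot relation: ζ = |ln 0.322|/√(π² + ln²0.322) = 0.339.

ζ ≈ 0.339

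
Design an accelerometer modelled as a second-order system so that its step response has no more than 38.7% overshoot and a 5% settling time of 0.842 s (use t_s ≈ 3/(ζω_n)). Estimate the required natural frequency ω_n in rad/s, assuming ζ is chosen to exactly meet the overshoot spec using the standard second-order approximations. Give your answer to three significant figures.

From %OS = 100·exp(−πζ/√(1−ζ²)), invert to get ζ = −ln(OS)/√(π² + ln²(OS)) with OS = 0.387.
−ln 0.387 = 0.9493, so ζ = 0.9493/√(π² + 0.9012) = 0.289.
From t_s ≈ 3/(ζω_n): ω_n = 3/(ζ·t_s) = 3/(0.289·0.842) = 12.3 rad/s.

ω_n ≈ 12.3 rad/s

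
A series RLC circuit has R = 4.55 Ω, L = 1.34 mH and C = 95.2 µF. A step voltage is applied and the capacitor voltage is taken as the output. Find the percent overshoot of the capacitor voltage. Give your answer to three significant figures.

%OS ≈ 9.11%

For a series RLC circuit (capacitor voltage as output), ω_n = 1/√(LC) = 1/√(1.34 mH · 95.2 µF) = 2800 rad/s.
ζ = (R/2)·√(C/L) = (4.55/2)·√(95.2 µF/1.34 mH) = 0.606.
Overshoot: exp(−π·0.606/√(1−0.606²)) = 0.0911, i.e. 9.11%.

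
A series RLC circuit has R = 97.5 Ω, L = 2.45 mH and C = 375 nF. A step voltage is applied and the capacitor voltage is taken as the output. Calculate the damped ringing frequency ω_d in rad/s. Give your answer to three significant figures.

For a series RLC circuit (capacitor voltage as output), ω_n = 1/√(LC) = 1/√(2.45 mH · 375 nF) = 33000 rad/s.
ζ = (R/2)·√(C/L) = (97.5/2)·√(375 nF/2.45 mH) = 0.603.
The damped frequency ω_d = ω_n√(1−ζ²) = 26300 rad/s.

ω_d ≈ 26300 rad/s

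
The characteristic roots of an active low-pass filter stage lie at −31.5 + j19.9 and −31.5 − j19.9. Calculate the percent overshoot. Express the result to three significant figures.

The poles are at −σ ± jω_d with σ = 31.5 and ω_d = 19.9, so ω_n = √(σ²+ω_d²) = 37.3 rad/s and ζ = σ/ω_n = 0.845.
%OS = 100 e^{−πζ/√(1−ζ²)} with ζ = 0.845 gives 0.692%.

%OS ≈ 0.692%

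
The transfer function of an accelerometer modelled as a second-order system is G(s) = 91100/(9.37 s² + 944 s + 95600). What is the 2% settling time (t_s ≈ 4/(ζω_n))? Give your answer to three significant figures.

Dividing through by 9.37: denominator becomes s² + 100.7 s + 10200.
So ω_n = √10200 = 101 rad/s and ζ = 100.7/(2·101) = 0.499.
t_s ≈ 4/(ζω_n) = 0.0794 s.

t_s ≈ 0.0794 s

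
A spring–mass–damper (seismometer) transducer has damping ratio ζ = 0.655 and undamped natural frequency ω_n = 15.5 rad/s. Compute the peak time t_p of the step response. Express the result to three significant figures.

t_p ≈ 0.268 s

The damped frequency is ω_d = ω_n√(1−ζ²) = 15.5·√(1−0.429) = 11.7 rad/s.
Peak time t_p = π/ω_d = π/11.7 = 0.268 s.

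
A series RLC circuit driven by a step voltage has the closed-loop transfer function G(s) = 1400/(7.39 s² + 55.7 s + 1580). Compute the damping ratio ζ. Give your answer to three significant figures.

Dividing through by 7.39: denominator becomes s² + 7.537 s + 213.8.
So ω_n = √213.8 = 14.6 rad/s and ζ = 7.537/(2·14.6) = 0.258.

ζ ≈ 0.258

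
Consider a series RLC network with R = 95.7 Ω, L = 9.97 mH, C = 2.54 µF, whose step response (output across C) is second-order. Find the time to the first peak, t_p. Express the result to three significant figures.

t_p ≈ 0.000774 s

For a series RLC circuit (capacitor voltage as output), ω_n = 1/√(LC) = 1/√(9.97 mH · 2.54 µF) = 6280 rad/s.
ζ = (R/2)·√(C/L) = (95.7/2)·√(2.54 µF/9.97 mH) = 0.764.
ω_d = ω_n√(1−ζ²) = 4060 rad/s. t_p = π/ω_d = 0.000774 s.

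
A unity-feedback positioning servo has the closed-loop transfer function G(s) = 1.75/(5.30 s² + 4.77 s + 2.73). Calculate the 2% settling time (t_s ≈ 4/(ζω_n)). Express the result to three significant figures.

Dividing through by 5.30: denominator becomes s² + 0.9000 s + 0.5151.
So ω_n = √0.5151 = 0.718 rad/s and ζ = 0.9000/(2·0.718) = 0.627.
t_s ≈ 4/(ζω_n) = 8.89 s.

t_s ≈ 8.89 s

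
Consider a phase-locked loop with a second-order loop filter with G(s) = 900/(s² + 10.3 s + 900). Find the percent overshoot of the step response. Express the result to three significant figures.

%OS ≈ 57.8%

ω_n = √900 = 30.0 rad/s; ζ = 10.3/(2·30.0) = 0.172.
Overshoot: exp(−π·0.172/√(1−0.172²)) = 0.578, i.e. 57.8%.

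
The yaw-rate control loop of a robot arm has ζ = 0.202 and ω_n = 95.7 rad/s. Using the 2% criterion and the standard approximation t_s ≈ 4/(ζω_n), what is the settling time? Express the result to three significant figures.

t_s ≈ 0.207 s

t_s ≈ 4/(ζω_n) = 4/(0.202 × 95.7) = 0.207 s.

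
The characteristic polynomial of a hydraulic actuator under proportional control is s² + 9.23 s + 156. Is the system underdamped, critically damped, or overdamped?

a² − 4b = 9.23² − 4·156 < 0 (complex roots); the system is underdamped.

underdamped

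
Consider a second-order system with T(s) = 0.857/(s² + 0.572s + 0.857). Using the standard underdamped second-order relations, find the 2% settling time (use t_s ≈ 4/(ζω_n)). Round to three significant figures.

t_s ≈ 14.0 s

ω_n = √0.857 = 0.926 rad/s; ζ = 0.572/(2·0.926) = 0.309.
t_s ≈ 4/(ζω_n) = 4/(0.309·0.926) = 14.0 s.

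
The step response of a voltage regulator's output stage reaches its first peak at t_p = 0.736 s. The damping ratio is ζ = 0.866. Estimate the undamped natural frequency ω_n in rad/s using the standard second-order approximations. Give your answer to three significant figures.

Peak time t_p = π/ω_d, so ω_d = π/t_p = π/0.736 = 4.27 rad/s.
ω_n = ω_d/√(1−ζ²) = 4.27/√0.250 = 8.54 rad/s.

ω_n ≈ 8.54 rad/s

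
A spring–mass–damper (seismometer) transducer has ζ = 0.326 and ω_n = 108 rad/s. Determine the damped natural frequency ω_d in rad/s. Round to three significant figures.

ω_d ≈ 102 rad/s

ω_d = ω_n√(1−ζ²) = 108·√0.894 = 102 rad/s.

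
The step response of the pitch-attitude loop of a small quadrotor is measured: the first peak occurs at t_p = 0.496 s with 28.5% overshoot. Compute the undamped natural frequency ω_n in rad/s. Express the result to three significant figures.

ζ from %OS: ζ = |ln 0.285|/√(π²+ln²0.285) = 0.371.
t_p = π/ω_d ⇒ ω_d = 6.33 rad/s; then ω_n = ω_d/√(1−ζ²) = 6.82 rad/s.

ω_n ≈ 6.82 rad/s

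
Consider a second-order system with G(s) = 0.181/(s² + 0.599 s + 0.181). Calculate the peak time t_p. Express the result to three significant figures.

t_p ≈ 10.4 s

Matching coefficients with s² + 2ζω_n s + ω_n² gives ω_n² = 0.181 ⇒ ω_n = 0.425 rad/s, and ζ = 0.599/(2ω_n) = 0.704.
The damped frequency ω_d = ω_n√(1−ζ²) = 0.302 rad/s. Then t_p = π/ω_d = 10.4 s.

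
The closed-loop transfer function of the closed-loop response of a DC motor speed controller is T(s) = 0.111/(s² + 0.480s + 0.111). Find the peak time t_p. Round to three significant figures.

t_p ≈ 13.6 s

Matching coefficients with s² + 2ζω_n s + ω_n² gives ω_n² = 0.111 ⇒ ω_n = 0.333 rad/s, and ζ = 0.480/(2ω_n) = 0.720.
ω_d = ω_n√(1−ζ²) = 0.231 rad/s. Then t_p = π/ω_d = 13.6 s.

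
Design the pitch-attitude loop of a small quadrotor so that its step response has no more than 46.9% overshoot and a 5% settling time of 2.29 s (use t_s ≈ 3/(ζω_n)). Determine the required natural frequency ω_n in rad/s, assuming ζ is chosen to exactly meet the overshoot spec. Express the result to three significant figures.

ω_n ≈ 5.59 rad/s

Inverting the overshoot relation: ζ = |ln 0.469|/√(π² + ln²0.469) = 0.234.
From t_s ≈ 3/(ζω_n): ω_n = 3/(ζ·t_s) = 3/(0.234·2.29) = 5.59 rad/s.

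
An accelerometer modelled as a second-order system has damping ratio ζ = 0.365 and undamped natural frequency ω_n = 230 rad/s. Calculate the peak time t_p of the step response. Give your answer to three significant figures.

The damped frequency is ω_d = ω_n√(1−ζ²) = 230·√(1−0.133) = 214 rad/s.
Peak time t_p = π/ω_d = π/214 = 0.0147 s.

t_p ≈ 0.0147 s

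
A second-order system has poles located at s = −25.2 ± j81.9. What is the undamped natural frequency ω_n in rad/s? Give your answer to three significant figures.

ω_n ≈ 85.7 rad/s

With σ = 25.2, ω_d = 81.9: ω_n = √(σ²+ω_d²) = 85.7 rad/s, ζ = σ/ω_n = 0.294.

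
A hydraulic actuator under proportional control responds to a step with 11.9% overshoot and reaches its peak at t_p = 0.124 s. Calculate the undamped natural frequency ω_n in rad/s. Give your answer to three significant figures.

The overshoot fixes ζ = −ln(OS)/√(π²+ln²(OS)) = 0.561.
From t_p = π/ω_d, ω_d = π/0.124 = 25.3 rad/s, so ω_n = ω_d/√(1−ζ²) = 30.6 rad/s.

ω_n ≈ 30.6 rad/s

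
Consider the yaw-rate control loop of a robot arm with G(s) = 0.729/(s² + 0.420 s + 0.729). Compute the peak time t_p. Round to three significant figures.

Comparing the denominator to s² + 2ζω_n s + ω_n²: ω_n = √0.729 = 0.854 rad/s, and 2ζω_n = 0.420 so ζ = 0.420/(2·0.854) = 0.246.
ω_d = 0.854·√(1 − 0.246²) = 0.828 rad/s. Then t_p = π/ω_d = 3.80 s.

t_p ≈ 3.80 s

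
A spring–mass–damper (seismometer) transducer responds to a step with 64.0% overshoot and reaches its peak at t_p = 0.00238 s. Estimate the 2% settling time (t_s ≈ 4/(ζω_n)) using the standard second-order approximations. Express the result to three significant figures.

ζ from %OS: ζ = |ln 0.640|/√(π²+ln²0.640) = 0.141.
From t_p = π/ω_d, ω_d = π/0.00238 = 1320 rad/s, so ω_n = ω_d/√(1−ζ²) = 1330 rad/s.
t_s ≈ 4/(ζω_n) = 4/(0.141·1330) = 0.0213 s.

t_s ≈ 0.0213 s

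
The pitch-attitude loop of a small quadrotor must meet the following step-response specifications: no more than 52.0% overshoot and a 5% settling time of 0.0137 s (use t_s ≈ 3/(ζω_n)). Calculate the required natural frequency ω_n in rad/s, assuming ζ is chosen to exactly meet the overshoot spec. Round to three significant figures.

ω_n ≈ 1070 rad/s

Inverting the overshoot relation: ζ = |ln 0.520|/√(π² + ln²0.520) = 0.204.
Then ω_n = 3/(ζ t_s) = 3/(0.204 × 0.0137) = 1070 rad/s.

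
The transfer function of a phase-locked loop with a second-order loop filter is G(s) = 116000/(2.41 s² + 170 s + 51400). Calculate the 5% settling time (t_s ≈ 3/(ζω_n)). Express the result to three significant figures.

Dividing through by 2.41: denominator becomes s² + 70.54 s + 21330.
So ω_n = √21330 = 146 rad/s and ζ = 70.54/(2·146) = 0.242.
t_s ≈ 3/(ζω_n) = 0.0851 s.

t_s ≈ 0.0851 s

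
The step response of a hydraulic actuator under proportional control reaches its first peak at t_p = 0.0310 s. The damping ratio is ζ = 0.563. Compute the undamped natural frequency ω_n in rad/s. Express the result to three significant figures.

Peak time t_p = π/ω_d, so ω_d = π/t_p = π/0.0310 = 101 rad/s.
ω_n = ω_d/√(1−ζ²) = 101/√0.683 = 123 rad/s.

ω_n ≈ 123 rad/s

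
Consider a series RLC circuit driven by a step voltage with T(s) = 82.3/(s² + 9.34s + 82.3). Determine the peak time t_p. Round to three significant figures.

t_p ≈ 0.404 s

Comparing the denominator to s² + 2ζω_n s + ω_n²: ω_n = √82.3 = 9.07 rad/s, and 2ζω_n = 9.34 so ζ = 9.34/(2·9.07) = 0.515.
The damped frequency ω_d = ω_n√(1−ζ²) = 7.78 rad/s. Then t_p = π/ω_d = 0.404 s.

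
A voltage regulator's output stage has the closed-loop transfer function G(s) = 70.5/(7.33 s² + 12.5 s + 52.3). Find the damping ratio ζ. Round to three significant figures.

Dividing through by 7.33: denominator becomes s² + 1.705 s + 7.135.
So ω_n = √7.135 = 2.67 rad/s and ζ = 1.705/(2·2.67) = 0.319.

ζ ≈ 0.319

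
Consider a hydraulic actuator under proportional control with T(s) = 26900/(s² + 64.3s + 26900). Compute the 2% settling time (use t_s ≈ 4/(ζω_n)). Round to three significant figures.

ω_n = √26900 = 164 rad/s; ζ = 64.3/(2·164) = 0.196.
t_s ≈ 4/(ζω_n) = 4/(0.196·164) = 0.124 s.

t_s ≈ 0.124 s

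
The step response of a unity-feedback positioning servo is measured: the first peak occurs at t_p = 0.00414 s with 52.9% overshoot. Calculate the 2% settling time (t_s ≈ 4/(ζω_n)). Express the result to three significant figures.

t_s ≈ 0.0260 s

The overshoot fixes ζ = −ln(OS)/√(π²+ln²(OS)) = 0.199.
From t_p = π/ω_d, ω_d = π/0.00414 = 759 rad/s, so ω_n = ω_d/√(1−ζ²) = 774 rad/s.
t_s ≈ 4/(ζω_n) = 4/(0.199·774) = 0.0260 s.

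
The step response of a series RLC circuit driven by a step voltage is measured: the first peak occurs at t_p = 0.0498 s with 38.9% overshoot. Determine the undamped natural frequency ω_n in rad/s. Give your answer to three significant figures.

ζ from %OS: ζ = |ln 0.389|/√(π²+ln²0.389) = 0.288.
t_p = π/ω_d ⇒ ω_d = 63.1 rad/s; then ω_n = ω_d/√(1−ζ²) = 65.9 rad/s.

ω_n ≈ 65.9 rad/s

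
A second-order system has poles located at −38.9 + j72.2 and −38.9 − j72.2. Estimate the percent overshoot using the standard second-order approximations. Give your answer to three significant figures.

With σ = 38.9, ω_d = 72.2: ω_n = √(σ²+ω_d²) = 82.0 rad/s, ζ = σ/ω_n = 0.474.
Overshoot: exp(−π·0.474/√(1−0.474²)) = 0.184, i.e. 18.4%.

%OS ≈ 18.4%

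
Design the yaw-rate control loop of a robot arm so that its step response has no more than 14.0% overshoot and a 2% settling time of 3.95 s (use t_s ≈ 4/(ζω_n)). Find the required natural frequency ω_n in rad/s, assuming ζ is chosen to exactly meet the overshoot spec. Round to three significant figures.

ζ = −ln(OS)/√(π² + (ln OS)²). With OS = 0.140, ln OS = −1.966 and ζ = 1.966/3.706 = 0.531.
From t_s ≈ 4/(ζω_n): ω_n = 4/(ζ·t_s) = 4/(0.531·3.95) = 1.91 rad/s.

ω_n ≈ 1.91 rad/s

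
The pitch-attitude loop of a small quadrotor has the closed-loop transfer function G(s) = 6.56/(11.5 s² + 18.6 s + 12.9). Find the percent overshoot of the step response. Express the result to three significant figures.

Dividing through by 11.5: denominator becomes s² + 1.617 s + 1.122.
So ω_n = √1.122 = 1.06 rad/s and ζ = 1.617/(2·1.06) = 0.764.
Overshoot: exp(−π·0.764/√(1−0.764²)) = 0.0244, i.e. 2.44%.

%OS ≈ 2.44%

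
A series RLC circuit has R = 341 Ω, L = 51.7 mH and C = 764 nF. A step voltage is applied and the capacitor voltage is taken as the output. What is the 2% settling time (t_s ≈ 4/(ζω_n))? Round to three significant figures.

For a series RLC circuit (capacitor voltage as output), ω_n = 1/√(LC) = 1/√(51.7 mH · 764 nF) = 5030 rad/s.
ζ = (R/2)·√(C/L) = (341/2)·√(764 nF/51.7 mH) = 0.655.
t_s ≈ 4/(ζω_n) = 0.00121 s.

t_s ≈ 0.00121 s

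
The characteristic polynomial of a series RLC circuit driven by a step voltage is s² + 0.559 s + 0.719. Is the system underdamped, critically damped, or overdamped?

underdamped

a² − 4b = 0.559² − 4·0.719 < 0 (complex roots); the system is underdamped.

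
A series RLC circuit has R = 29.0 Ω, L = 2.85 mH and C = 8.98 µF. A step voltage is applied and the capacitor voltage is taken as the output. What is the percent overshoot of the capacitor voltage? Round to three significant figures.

For a series RLC circuit (capacitor voltage as output), ω_n = 1/√(LC) = 1/√(2.85 mH · 8.98 µF) = 6250 rad/s.
ζ = (R/2)·√(C/L) = (29.0/2)·√(8.98 µF/2.85 mH) = 0.814.
%OS = 100·exp(−πζ/√(1−ζ²)) = 1.23%.

%OS ≈ 1.23%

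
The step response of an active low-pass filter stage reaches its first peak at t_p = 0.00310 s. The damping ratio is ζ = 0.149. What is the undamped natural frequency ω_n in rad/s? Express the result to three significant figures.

ω_n ≈ 1020 rad/s

Peak time t_p = π/ω_d, so ω_d = π/t_p = π/0.00310 = 1010 rad/s.
ω_n = ω_d/√(1−ζ²) = 1010/√0.978 = 1020 rad/s.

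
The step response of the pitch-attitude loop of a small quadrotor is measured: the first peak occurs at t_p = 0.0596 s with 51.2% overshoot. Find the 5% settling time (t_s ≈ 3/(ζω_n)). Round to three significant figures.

t_s ≈ 0.267 s

The overshoot fixes ζ = −ln(OS)/√(π²+ln²(OS)) = 0.208.
t_p = π/ω_d ⇒ ω_d = 52.7 rad/s; then ω_n = ω_d/√(1−ζ²) = 53.9 rad/s.
t_s ≈ 3/(ζω_n) = 3/(0.208·53.9) = 0.267 s.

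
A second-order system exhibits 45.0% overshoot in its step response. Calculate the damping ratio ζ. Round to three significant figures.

Inverting the overshoot relation: ζ = |ln 0.450|/√(π² + ln²0.450) = 0.246.

ζ ≈ 0.246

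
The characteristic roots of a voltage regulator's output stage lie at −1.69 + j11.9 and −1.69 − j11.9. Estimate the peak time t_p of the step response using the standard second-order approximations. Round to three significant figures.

t_p = π/ω_d with ω_d = 11.9 (the imaginary part), so t_p = 0.264 s.

t_p ≈ 0.264 s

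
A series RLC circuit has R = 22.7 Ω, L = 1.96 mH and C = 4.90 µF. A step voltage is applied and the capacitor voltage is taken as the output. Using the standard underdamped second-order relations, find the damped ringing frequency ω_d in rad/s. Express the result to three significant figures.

ω_d ≈ 8400 rad/s

For a series RLC circuit (capacitor voltage as output), ω_n = 1/√(LC) = 1/√(1.96 mH · 4.90 µF) = 10200 rad/s.
ζ = (R/2)·√(C/L) = (22.7/2)·√(4.90 µF/1.96 mH) = 0.568.
ω_d = ω_n√(1−ζ²) = 8400 rad/s.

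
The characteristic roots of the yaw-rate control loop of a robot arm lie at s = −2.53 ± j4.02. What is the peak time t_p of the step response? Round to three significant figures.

t_p ≈ 0.781 s

t_p = π/ω_d with ω_d = 4.02 (the imaginary part), so t_p = 0.781 s.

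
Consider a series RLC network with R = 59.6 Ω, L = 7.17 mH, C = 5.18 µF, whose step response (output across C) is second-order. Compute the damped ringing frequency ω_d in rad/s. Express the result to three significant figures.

For a series RLC circuit (capacitor voltage as output), ω_n = 1/√(LC) = 1/√(7.17 mH · 5.18 µF) = 5190 rad/s.
ζ = (R/2)·√(C/L) = (59.6/2)·√(5.18 µF/7.17 mH) = 0.801.
ω_d = 5190·√(1 − 0.801²) = 3110 rad/s.

ω_d ≈ 3110 rad/s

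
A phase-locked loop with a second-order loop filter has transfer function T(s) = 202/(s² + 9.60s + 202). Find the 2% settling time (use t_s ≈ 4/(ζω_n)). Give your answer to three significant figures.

t_s ≈ 0.833 s

ω_n = √202 = 14.2 rad/s; ζ = 9.60/(2·14.2) = 0.338.
t_s ≈ 4/(ζω_n) = 4/(0.338·14.2) = 0.833 s.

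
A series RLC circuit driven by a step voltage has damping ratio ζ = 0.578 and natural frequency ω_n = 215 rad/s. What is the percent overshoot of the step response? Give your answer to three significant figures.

For an underdamped second-order system, %OS = 100·exp(−πζ/√(1−ζ²)).
πζ/√(1−ζ²) = π·0.578/√(1−0.334) = 2.225, so %OS = 100·e^(−2.225) = 10.8%.

%OS ≈ 10.8%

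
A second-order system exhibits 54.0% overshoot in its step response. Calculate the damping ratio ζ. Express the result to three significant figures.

ζ ≈ 0.192

ζ = −ln(OS)/√(π² + (ln OS)²). With OS = 0.540, ln OS = −0.6162 and ζ = 0.6162/3.201 = 0.192.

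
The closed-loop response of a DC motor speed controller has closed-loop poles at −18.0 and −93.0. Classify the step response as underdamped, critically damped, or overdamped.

overdamped

Since the poles are distinct, negative and real, the response is overdamped.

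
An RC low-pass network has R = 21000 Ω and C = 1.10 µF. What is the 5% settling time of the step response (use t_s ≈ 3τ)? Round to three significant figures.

t_s ≈ 0.0693 s

τ = RC = 21000 × 1.10 µF = 0.0231 s.
t_s ≈ 3τ = 0.0693 s.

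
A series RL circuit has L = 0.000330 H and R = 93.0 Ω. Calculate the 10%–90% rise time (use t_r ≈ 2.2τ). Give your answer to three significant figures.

t_r ≈ 0.00000781 s

τ = L/R = 0.000330/93.0 = 0.00000355 s.
t_r ≈ 2.2τ = 0.00000781 s.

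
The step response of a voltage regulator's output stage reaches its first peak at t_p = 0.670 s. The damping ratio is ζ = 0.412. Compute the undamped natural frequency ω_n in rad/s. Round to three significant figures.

ω_n ≈ 5.15 rad/s

Peak time t_p = π/ω_d, so ω_d = π/t_p = π/0.670 = 4.69 rad/s.
ω_n = ω_d/√(1−ζ²) = 4.69/√0.830 = 5.15 rad/s.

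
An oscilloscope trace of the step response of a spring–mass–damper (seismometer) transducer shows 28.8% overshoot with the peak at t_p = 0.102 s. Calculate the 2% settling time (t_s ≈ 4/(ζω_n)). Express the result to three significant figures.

t_s ≈ 0.328 s

The overshoot fixes ζ = −ln(OS)/√(π²+ln²(OS)) = 0.368.
From t_p = π/ω_d, ω_d = π/0.102 = 30.8 rad/s, so ω_n = ω_d/√(1−ζ²) = 33.1 rad/s.
t_s ≈ 4/(ζω_n) = 4/(0.368·33.1) = 0.328 s.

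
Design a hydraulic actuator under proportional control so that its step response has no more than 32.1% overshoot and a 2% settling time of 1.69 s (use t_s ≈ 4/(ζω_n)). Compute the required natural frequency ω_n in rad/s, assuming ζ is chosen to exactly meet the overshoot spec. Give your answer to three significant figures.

From %OS = 100·exp(−πζ/√(1−ζ²)), invert to get ζ = −ln(OS)/√(π² + ln²(OS)) with OS = 0.321.
−ln 0.321 = 1.136, so ζ = 1.136/√(π² + 1.291) = 0.340.
Then ω_n = 4/(ζ t_s) = 4/(0.340 × 1.69) = 6.96 rad/s.

ω_n ≈ 6.96 rad/s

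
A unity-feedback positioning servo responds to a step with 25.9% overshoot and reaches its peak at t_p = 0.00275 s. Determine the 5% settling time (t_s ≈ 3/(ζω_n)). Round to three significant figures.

ζ from %OS: ζ = |ln 0.259|/√(π²+ln²0.259) = 0.395.
From t_p = π/ω_d, ω_d = π/0.00275 = 1140 rad/s, so ω_n = ω_d/√(1−ζ²) = 1240 rad/s.
t_s ≈ 3/(ζω_n) = 3/(0.395·1240) = 0.00611 s.

t_s ≈ 0.00611 s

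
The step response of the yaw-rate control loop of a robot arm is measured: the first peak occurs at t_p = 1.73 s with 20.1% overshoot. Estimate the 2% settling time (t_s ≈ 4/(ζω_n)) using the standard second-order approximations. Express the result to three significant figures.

t_s ≈ 4.31 s

From the overshoot, ζ = −ln(OS)/√(π²+ln²(OS)) = 0.455.
From t_p = π/ω_d, ω_d = π/1.73 = 1.82 rad/s, so ω_n = ω_d/√(1−ζ²) = 2.04 rad/s.
t_s ≈ 4/(ζω_n) = 4/(0.455·2.04) = 4.31 s.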